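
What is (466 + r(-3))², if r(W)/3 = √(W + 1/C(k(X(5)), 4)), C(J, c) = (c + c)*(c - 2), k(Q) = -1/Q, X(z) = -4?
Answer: 3474073/16 + 699*I*√47 ≈ 2.1713e+5 + 4792.1*I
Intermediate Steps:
C(J, c) = 2*c*(-2 + c) (C(J, c) = (2*c)*(-2 + c) = 2*c*(-2 + c))
r(W) = 3*√(1/16 + W) (r(W) = 3*√(W + 1/(2*4*(-2 + 4))) = 3*√(W + 1/(2*4*2)) = 3*√(W + 1/16) = 3*√(1/16 + W))
(466 + r(-3))² = (466 + 3*√(1 + 16*(-3))/4)² = (466 + 3*√(1 - 48)/4)² = (466 + 3*√(-47)/4)² = (466 + 3*(I*√47)/4)² = (466 + 3*I*√47/4)²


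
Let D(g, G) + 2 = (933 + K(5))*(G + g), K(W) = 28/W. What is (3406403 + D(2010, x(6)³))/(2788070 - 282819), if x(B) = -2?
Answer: 26427391/12526255 ≈ 2.1098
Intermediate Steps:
D(g, G) = -2 + 4693*G/5 + 4693*g/5 (D(g, G) = -2 + (933 + 28/5)*(G + g) = -2 + 4693*(G + g)/5 = -2 + (4693*G/5 + 4693*g/5) = -2 + 4693*G/5 + 4693*g/5)
(3406403 + D(2010, x(6)³))/(2788070 - 282819) = (3406403 + (-2 + (4693/5)*(-2)³ + (4693/5)*2010))/(2788070 - 282819) = (3406403 + (-2 + (4693/5)*(-8) + 1886586))/2505251 = (3406403 + (-2 - 37544/5 + 1886586))*(1/2505251) = (3406403 + 9395376/5)*(1/2505251) = (26427391/5)*(1/2505251) = 26427391/12526255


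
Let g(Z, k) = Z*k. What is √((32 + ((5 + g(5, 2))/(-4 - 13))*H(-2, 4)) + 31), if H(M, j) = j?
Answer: √17187/17 ≈ 7.7117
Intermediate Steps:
√((32 + ((5 + g(5, 2))/(-4 - 13))*H(-2, 4)) + 31) = √((32 + ((5 + 5*2)/(-4 - 13))*4) + 31) = √((32 + ((5 + 10)/(-17))*4) + 31) = √((32 + (15*(-1/17))*4) + 31) = √((32 - 15/17*4) + 31) = √((32 - 60/17) + 31) = √(484/17 + 31) = √(1011/17) = √17187/17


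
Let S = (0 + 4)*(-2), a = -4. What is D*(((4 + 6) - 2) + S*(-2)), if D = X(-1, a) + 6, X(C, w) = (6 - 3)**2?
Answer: 360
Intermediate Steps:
X(C, w) = 9 (X(C, w) = 3**2 = 9)
S = -8 (S = 4*(-2) = -8)
D = 15 (D = 9 + 6 = 15)
D*(((4 + 6) - 2) + S*(-2)) = 15*(((4 + 6) - 2) - 8*(-2)) = 15*((10 - 2) + 16) = 15*(8 + 16) = 15*24 = 360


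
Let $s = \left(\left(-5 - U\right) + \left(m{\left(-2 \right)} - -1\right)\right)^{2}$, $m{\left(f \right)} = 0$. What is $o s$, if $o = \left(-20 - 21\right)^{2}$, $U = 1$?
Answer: $42025$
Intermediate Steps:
$o = 1681$ ($o = \left(-41\right)^{2} = 1681$)
$s = 25$ ($s = \left(\left(-5 - 1\right) + \left(0 - -1\right)\right)^{2} = \left(\left(-5 - 1\right) + \left(0 + 1\right)\right)^{2} = \left(-6 + 1\right)^{2} = \left(-5\right)^{2} = 25$)
$o s = 1681 \cdot 25 = 42025$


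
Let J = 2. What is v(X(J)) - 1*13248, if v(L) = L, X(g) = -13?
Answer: -13261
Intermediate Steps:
v(X(J)) - 1*13248 = -13 - 1*13248 = -13 - 13248 = -13261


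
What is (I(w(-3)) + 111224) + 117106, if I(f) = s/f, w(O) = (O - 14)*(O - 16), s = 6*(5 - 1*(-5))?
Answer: 73750650/323 ≈ 2.2833e+5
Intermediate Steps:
s = 60 (s = 6*(5 + 5) = 6*10 = 60)
w(O) = (-16 + O)*(-14 + O) (w(O) = (-14 + O)*(-16 + O) = (-16 + O)*(-14 + O))
I(f) = 60/f
(I(w(-3)) + 111224) + 117106 = (60/(224 + (-3)**2 - 30*(-3)) + 111224) + 117106 = (60/(224 + 9 + 90) + 111224) + 117106 = (60/323 + 111224) + 117106 = 35925412/323 + 117106 = 73750650/323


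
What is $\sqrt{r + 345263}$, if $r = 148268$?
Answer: $\sqrt{493531} \approx 702.52$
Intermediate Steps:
$\sqrt{r + 345263} = \sqrt{148268 + 345263} = \sqrt{493531}$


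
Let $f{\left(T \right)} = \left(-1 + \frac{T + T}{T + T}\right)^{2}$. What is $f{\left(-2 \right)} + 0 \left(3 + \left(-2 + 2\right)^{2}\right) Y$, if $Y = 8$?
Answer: $0$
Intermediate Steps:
$f{\left(T \right)} = 0$ ($f{\left(T \right)} = \left(-1 + \frac{2 T}{2 T}\right)^{2} = \left(-1 + 2 T \frac{1}{2 T}\right)^{2} = \left(-1 + 1\right)^{2} = 0^{2} = 0$)
$f{\left(-2 \right)} + 0 \left(3 + \left(-2 + 2\right)^{2}\right) Y = 0 + 0 \left(3 + \left(-2 + 2\right)^{2}\right) 8 = 0 + 0 \left(3 + 0^{2}\right) 8 = 0 + 0 \left(3 + 0\right) 8 = 0 + 0 \cdot 3 \cdot 8 = 0 + 0 \cdot 8 = 0 + 0 = 0$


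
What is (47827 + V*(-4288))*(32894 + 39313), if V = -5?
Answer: 5001562269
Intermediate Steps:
(47827 + V*(-4288))*(32894 + 39313) = (47827 - 5*(-4288))*(32894 + 39313) = (47827 + 21440)*72207 = 69267*72207 = 5001562269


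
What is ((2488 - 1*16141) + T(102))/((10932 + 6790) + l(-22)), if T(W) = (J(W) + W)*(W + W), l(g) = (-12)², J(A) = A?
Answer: 27963/17866 ≈ 1.5652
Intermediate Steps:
l(g) = 144
T(W) = 4*W² (T(W) = (W + W)*(W + W) = (2*W)*(2*W) = 4*W²)
((2488 - 1*16141) + T(102))/((10932 + 6790) + l(-22)) = ((2488 - 1*16141) + 4*102²)/((10932 + 6790) + 144) = ((2488 - 16141) + 4*10404)/(17722 + 144) = (-13653 + 41616)/17866 = 27963*(1/17866) = 27963/17866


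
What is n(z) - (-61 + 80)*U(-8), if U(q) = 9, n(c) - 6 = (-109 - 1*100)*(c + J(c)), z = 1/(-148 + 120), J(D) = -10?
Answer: 54109/28 ≈ 1932.5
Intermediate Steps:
z = -1/28 (z = 1/(-28) = -1/28 ≈ -0.035714)
n(c) = 2096 - 209*c (n(c) = 6 + (-109 - 1*100)*(c - 10) = 6 + (-109 - 100)*(-10 + c) = 6 - 209*(-10 + c) = 6 + (2090 - 209*c) = 2096 - 209*c)
n(z) - (-61 + 80)*U(-8) = (2096 - 209*(-1/28)) - (-61 + 80)*9 = (2096 + 209/28) - 19*9 = 58897/28 - 1*171 = 58897/28 - 171 = 54109/28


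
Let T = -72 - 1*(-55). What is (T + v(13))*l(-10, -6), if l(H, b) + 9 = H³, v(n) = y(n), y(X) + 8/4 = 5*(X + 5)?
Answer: -71639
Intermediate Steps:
y(X) = 23 + 5*X (y(X) = -2 + 5*(X + 5) = -2 + 5*(5 + X) = -2 + (25 + 5*X) = 23 + 5*X)
T = -17 (T = -72 + 55 = -17)
v(n) = 23 + 5*n
l(H, b) = -9 + H³
(T + v(13))*l(-10, -6) = (-17 + (23 + 5*13))*(-9 + (-10)³) = (-17 + (23 + 65))*(-9 - 1000) = (-17 + 88)*(-1009) = 71*(-1009) = -71639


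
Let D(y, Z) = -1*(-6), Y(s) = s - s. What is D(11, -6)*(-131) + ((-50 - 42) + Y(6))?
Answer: -878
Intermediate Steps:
Y(s) = 0
D(y, Z) = 6
D(11, -6)*(-131) + ((-50 - 42) + Y(6)) = 6*(-131) + ((-50 - 42) + 0) = -786 + (-92 + 0) = -786 - 92 = -878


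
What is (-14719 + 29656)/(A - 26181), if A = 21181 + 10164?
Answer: 14937/5164 ≈ 2.8925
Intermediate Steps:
A = 31345
(-14719 + 29656)/(A - 26181) = (-14719 + 29656)/(31345 - 26181) = 14937/5164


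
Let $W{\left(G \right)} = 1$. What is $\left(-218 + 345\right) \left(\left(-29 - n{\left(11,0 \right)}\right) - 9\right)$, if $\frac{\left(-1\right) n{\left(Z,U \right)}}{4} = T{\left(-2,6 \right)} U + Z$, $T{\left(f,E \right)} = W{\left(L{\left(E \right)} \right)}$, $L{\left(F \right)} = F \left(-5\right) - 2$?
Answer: $762$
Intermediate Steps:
$L{\left(F \right)} = -2 - 5 F$ ($L{\left(F \right)} = - 5 F - 2 = -2 - 5 F$)
$T{\left(f,E \right)} = 1$
$n{\left(Z,U \right)} = - 4 U - 4 Z$ ($n{\left(Z,U \right)} = - 4 \left(1 U + Z\right) = - 4 \left(U + Z\right) = - 4 U - 4 Z$)
$\left(-218 + 345\right) \left(\left(-29 - n{\left(11,0 \right)}\right) - 9\right) = \left(-218 + 345\right) \left(\left(-29 - \left(\left(-4\right) 0 - 44\right)\right) - 9\right) = 127 \left(\left(-29 - \left(0 - 44\right)\right) - 9\right) = 127 \left(\left(-29 - -44\right) - 9\right) = 127 \left(\left(-29 + 44\right) - 9\right) = 127 \left(15 - 9\right) = 127 \cdot 6 = 762$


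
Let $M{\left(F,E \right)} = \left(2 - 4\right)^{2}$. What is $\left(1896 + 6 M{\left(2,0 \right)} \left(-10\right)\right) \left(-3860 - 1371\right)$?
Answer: $-8662536$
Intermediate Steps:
$M{\left(F,E \right)} = 4$ ($M{\left(F,E \right)} = \left(-2\right)^{2} = 4$)
$\left(1896 + 6 M{\left(2,0 \right)} \left(-10\right)\right) \left(-3860 - 1371\right) = \left(1896 + 6 \cdot 4 \left(-10\right)\right) \left(-3860 - 1371\right) = \left(1896 + 24 \left(-10\right)\right) \left(-3860 - 1371\right) = \left(1896 - 240\right) \left(-3860 - 1371\right) = 1656 \left(-5231\right) = -8662536$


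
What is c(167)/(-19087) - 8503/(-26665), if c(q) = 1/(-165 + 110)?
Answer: 1785269704/5598503405 ≈ 0.31888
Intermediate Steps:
c(q) = -1/55 (c(q) = 1/(-55) = -1/55)
c(167)/(-19087) - 8503/(-26665) = -1/55/(-19087) - 8503/(-26665) = -1/55*(-1/19087) - 8503*(-1/26665) = 1/1049785 + 8503/26665 = 1785269704/5598503405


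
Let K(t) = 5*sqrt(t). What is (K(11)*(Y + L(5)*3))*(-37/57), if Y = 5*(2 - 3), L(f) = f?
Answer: -1850*sqrt(11)/57 ≈ -107.64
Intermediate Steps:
Y = -5 (Y = 5*(-1) = -5)
(K(11)*(Y + L(5)*3))*(-37/57) = ((5*sqrt(11))*(-5 + 5*3))*(-37/57) = ((5*sqrt(11))*(-5 + 15))*(-37*1/57) = ((5*sqrt(11))*10)*(-37/57) = (50*sqrt(11))*(-37/57) = -1850*sqrt(11)/57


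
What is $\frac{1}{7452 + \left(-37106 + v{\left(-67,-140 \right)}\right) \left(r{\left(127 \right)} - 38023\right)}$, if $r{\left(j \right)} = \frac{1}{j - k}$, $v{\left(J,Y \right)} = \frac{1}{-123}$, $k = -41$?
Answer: $\frac{20664}{29154609846785} \approx 7.0877 \cdot 10^{-10}$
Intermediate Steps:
$v{\left(J,Y \right)} = - \frac{1}{123}$
$r{\left(j \right)} = \frac{1}{41 + j}$ ($r{\left(j \right)} = \frac{1}{j - -41} = \frac{1}{j + 41} = \frac{1}{41 + j}$)
$\frac{1}{7452 + \left(-37106 + v{\left(-67,-140 \right)}\right) \left(r{\left(127 \right)} - 38023\right)} = \frac{1}{7452 + \left(-37106 - \frac{1}{123}\right) \left(\frac{1}{41 + 127} - 38023\right)} = \frac{1}{7452 - \frac{4564039 \left(\frac{1}{168} - 38023\right)}{123}} = \frac{1}{7452 - - \frac{29154455858657}{20664}} = \frac{1}{7452 + \frac{29154455858657}{20664}} = \frac{1}{\frac{29154609846785}{20664}} = \frac{20664}{29154609846785}$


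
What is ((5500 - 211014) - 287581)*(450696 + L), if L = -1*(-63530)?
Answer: -253562269470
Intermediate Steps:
L = 63530
((5500 - 211014) - 287581)*(450696 + L) = ((5500 - 211014) - 287581)*(450696 + 63530) = (-205514 - 287581)*514226 = -493095*514226 = -253562269470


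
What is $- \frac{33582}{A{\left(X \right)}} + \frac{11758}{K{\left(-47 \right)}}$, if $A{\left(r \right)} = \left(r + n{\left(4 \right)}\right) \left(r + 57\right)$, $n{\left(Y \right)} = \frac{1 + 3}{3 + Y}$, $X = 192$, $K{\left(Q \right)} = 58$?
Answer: $\frac{327746827}{1622318} \approx 202.02$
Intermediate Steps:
$n{\left(Y \right)} = \frac{4}{3 + Y}$
$A{\left(r \right)} = \left(57 + r\right) \left(\frac{4}{7} + r\right)$ ($A{\left(r \right)} = \left(r + \frac{4}{3 + 4}\right) \left(r + 57\right) = \left(r + \frac{4}{7}\right) \left(57 + r\right) = \left(\frac{4}{7} + r\right) \left(57 + r\right) = \left(57 + r\right) \left(\frac{4}{7} + r\right)$)
$- \frac{33582}{A{\left(X \right)}} + \frac{11758}{K{\left(-47 \right)}} = - \frac{33582}{\frac{228}{7} + 192^{2} + \frac{403}{7} \cdot 192} + \frac{11758}{58} = - \frac{33582}{\frac{228}{7} + 36864 + \frac{77376}{7}} + 11758 \cdot \frac{1}{58} = - \frac{33582}{\frac{335652}{7}} + \frac{5879}{29} = \left(-33582\right) \frac{7}{335652} + \frac{5879}{29} = - \frac{39179}{55942} + \frac{5879}{29} = \frac{327746827}{1622318}$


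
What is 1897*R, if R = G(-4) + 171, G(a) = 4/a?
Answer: 322490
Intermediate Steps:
R = 170 (R = 4/(-4) + 171 = 4*(-¼) + 171 = -1 + 171 = 170)
1897*R = 1897*170 = 322490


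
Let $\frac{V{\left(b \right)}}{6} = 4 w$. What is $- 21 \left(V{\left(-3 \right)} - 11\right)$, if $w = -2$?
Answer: $1239$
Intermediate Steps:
$V{\left(b \right)} = -48$ ($V{\left(b \right)} = 6 \cdot 4 \left(-2\right) = 6 \left(-8\right) = -48$)
$- 21 \left(V{\left(-3 \right)} - 11\right) = - 21 \left(-48 - 11\right) = \left(-21\right) \left(-59\right) = 1239$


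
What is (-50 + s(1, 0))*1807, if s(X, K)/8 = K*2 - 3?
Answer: -133718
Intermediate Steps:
s(X, K) = -24 + 16*K (s(X, K) = 8*(K*2 - 3) = 8*(2*K - 3) = 8*(-3 + 2*K) = -24 + 16*K)
(-50 + s(1, 0))*1807 = (-50 + (-24 + 16*0))*1807 = (-50 + (-24 + 0))*1807 = (-50 - 24)*1807 = -74*1807 = -133718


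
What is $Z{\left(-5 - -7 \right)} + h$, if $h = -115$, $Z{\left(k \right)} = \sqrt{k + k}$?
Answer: $-113$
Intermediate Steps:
$Z{\left(k \right)} = \sqrt{2} \sqrt{k}$ ($Z{\left(k \right)} = \sqrt{2 k} = \sqrt{2} \sqrt{k}$)
$Z{\left(-5 - -7 \right)} + h = \sqrt{2} \sqrt{-5 - -7} - 115 = \sqrt{2} \sqrt{-5 + 7} - 115 = \sqrt{2} \sqrt{2} - 115 = 2 - 115 = -113$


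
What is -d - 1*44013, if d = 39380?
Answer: -83393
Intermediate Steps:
-d - 1*44013 = -1*39380 - 1*44013 = -39380 - 44013 = -83393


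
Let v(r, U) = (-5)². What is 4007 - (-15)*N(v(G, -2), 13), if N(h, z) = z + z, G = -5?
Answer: 4397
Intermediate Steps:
v(r, U) = 25
N(h, z) = 2*z
4007 - (-15)*N(v(G, -2), 13) = 4007 - (-15)*2*13 = 4007 - (-15)*26 = 4007 - 1*(-390) = 4007 + 390 = 4397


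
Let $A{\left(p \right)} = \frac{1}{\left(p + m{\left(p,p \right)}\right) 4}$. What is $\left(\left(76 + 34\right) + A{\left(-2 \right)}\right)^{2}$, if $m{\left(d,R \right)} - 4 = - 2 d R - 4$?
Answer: $\frac{19351201}{1600} \approx 12095.0$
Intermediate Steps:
$m{\left(d,R \right)} = - 2 R d$ ($m{\left(d,R \right)} = 4 + \left(- 2 d R - 4\right) = 4 - \left(4 + 2 R d\right) = - 2 R d$)
$A{\left(p \right)} = \frac{1}{4 \left(p - 2 p^{2}\right)}$ ($A{\left(p \right)} = \frac{1}{\left(p - 2 p p\right) 4} = \frac{1}{p - 2 p^{2}} \cdot \frac{1}{4} = \frac{1}{4 \left(p - 2 p^{2}\right)}$)
$\left(\left(76 + 34\right) + A{\left(-2 \right)}\right)^{2} = \left(\left(76 + 34\right) + \frac{1}{4 \left(-2\right) \left(1 - -4\right)}\right)^{2} = \left(110 + \frac{1}{4} \left(- \frac{1}{2}\right) \frac{1}{1 + 4}\right)^{2} = \left(110 + \frac{1}{4} \left(- \frac{1}{2}\right) \frac{1}{5}\right)^{2} = \left(110 - \frac{1}{40}\right)^{2} = \left(\frac{4399}{40}\right)^{2} = \frac{19351201}{1600}$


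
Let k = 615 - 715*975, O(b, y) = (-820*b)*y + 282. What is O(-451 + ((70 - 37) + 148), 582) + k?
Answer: 128158572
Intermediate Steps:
O(b, y) = 282 - 820*b*y (O(b, y) = -820*b*y + 282 = 282 - 820*b*y)
k = -696510 (k = 615 - 697125 = -696510)
O(-451 + ((70 - 37) + 148), 582) + k = (282 - 820*(-451 + ((70 - 37) + 148))*582) - 696510 = (282 - 820*(-451 + (33 + 148))*582) - 696510 = (282 - 820*(-451 + 181)*582) - 696510 = (282 - 820*(-270)*582) - 696510 = (282 + 128854800) - 696510 = 128855082 - 696510 = 128158572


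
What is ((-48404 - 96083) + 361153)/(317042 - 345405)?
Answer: -216666/28363 ≈ -7.6390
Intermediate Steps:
((-48404 - 96083) + 361153)/(317042 - 345405) = (-144487 + 361153)/(-28363) = 216666*(-1/28363) = -216666/28363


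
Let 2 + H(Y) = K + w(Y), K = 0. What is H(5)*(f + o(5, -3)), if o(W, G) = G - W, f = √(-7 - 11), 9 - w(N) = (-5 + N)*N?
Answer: -56 + 21*I*√2 ≈ -56.0 + 29.698*I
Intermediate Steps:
w(N) = 9 - N*(-5 + N) (w(N) = 9 - (-5 + N)*N = 9 - N*(-5 + N))
f = 3*I*√2 (f = √(-18) = 3*I*√2 ≈ 4.2426*I)
H(Y) = 7 - Y² + 5*Y (H(Y) = -2 + (0 + (9 - Y² + 5*Y)) = -2 + (9 - Y² + 5*Y) = 7 - Y² + 5*Y)
H(5)*(f + o(5, -3)) = (7 - 1*5² + 5*5)*(3*I*√2 + (-3 - 1*5)) = (7 - 1*25 + 25)*(3*I*√2 + (-3 - 5)) = (7 - 25 + 25)*(3*I*√2 - 8) = 7*(-8 + 3*I*√2) = -56 + 21*I*√2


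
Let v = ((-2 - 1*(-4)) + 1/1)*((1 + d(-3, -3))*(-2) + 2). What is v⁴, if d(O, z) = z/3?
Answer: 1296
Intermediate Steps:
d(O, z) = z/3 (d(O, z) = z*(⅓) = z/3)
v = 6 (v = ((-2 - 1*(-4)) + 1/1)*((1 + (⅓)*(-3))*(-2) + 2) = ((-2 + 4) + 1*1)*((1 - 1)*(-2) + 2) = (2 + 1)*(0*(-2) + 2) = 3*(0 + 2) = 3*2 = 6)
v⁴ = 6⁴ = 1296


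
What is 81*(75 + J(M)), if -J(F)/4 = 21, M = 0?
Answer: -729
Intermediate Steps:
J(F) = -84 (J(F) = -4*21 = -84)
81*(75 + J(M)) = 81*(75 - 84) = 81*(-9) = -729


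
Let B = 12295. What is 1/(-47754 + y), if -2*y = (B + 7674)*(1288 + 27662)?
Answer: -1/289099029 ≈ -3.4590e-9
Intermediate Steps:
y = -289051275 (y = -(12295 + 7674)*(1288 + 27662)/2 = -19969*28950/2 = -½*578102550 = -289051275)
1/(-47754 + y) = 1/(-47754 - 289051275) = 1/(-289099029) = -1/289099029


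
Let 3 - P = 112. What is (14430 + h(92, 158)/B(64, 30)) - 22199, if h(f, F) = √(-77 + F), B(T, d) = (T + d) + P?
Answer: -38848/5 ≈ -7769.6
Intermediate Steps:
P = -109 (P = 3 - 1*112 = 3 - 112 = -109)
B(T, d) = -109 + T + d (B(T, d) = (T + d) - 109 = -109 + T + d)
(14430 + h(92, 158)/B(64, 30)) - 22199 = (14430 + √(-77 + 158)/(-109 + 64 + 30)) - 22199 = (14430 + √81/(-15)) - 22199 = (14430 + 9*(-1/15)) - 22199 = (14430 - ⅗) - 22199 = 72147/5 - 22199 = -38848/5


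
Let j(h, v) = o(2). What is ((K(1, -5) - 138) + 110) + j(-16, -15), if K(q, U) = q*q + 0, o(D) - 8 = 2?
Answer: -17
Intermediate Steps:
o(D) = 10 (o(D) = 8 + 2 = 10)
j(h, v) = 10
K(q, U) = q**2 (K(q, U) = q**2 + 0 = q**2)
((K(1, -5) - 138) + 110) + j(-16, -15) = ((1**2 - 138) + 110) + 10 = ((1 - 138) + 110) + 10 = (-137 + 110) + 10 = -27 + 10 = -17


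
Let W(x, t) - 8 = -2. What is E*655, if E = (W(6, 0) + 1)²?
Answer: 32095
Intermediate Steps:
W(x, t) = 6 (W(x, t) = 8 - 2 = 6)
E = 49 (E = (6 + 1)² = 7² = 49)
E*655 = 49*655 = 32095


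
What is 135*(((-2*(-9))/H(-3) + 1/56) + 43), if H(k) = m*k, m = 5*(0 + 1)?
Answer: 316143/56 ≈ 5645.4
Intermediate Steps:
m = 5 (m = 5*1 = 5)
H(k) = 5*k
135*(((-2*(-9))/H(-3) + 1/56) + 43) = 135*(((-2*(-9))/((5*(-3))) + 1/56) + 43) = 135*((18/(-15) + 1*(1/56)) + 43) = 135*((18*(-1/15) + 1/56) + 43) = 135*((-6/5 + 1/56) + 43) = 135*(-331/280 + 43) = 135*(11709/280) = 316143/56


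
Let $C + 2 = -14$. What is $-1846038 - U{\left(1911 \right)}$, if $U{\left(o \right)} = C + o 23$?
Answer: $-1889975$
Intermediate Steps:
$C = -16$ ($C = -2 - 14 = -16$)
$U{\left(o \right)} = -16 + 23 o$ ($U{\left(o \right)} = -16 + o 23 = -16 + 23 o$)
$-1846038 - U{\left(1911 \right)} = -1846038 - \left(-16 + 23 \cdot 1911\right) = -1846038 - \left(-16 + 43953\right) = -1846038 - 43937 = -1889975$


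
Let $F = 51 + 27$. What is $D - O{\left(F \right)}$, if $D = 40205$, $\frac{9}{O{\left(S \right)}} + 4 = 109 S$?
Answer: $\frac{341662081}{8498} \approx 40205.0$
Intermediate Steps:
$F = 78$
$O{\left(S \right)} = \frac{9}{-4 + 109 S}$
$D - O{\left(F \right)} = 40205 - \frac{9}{-4 + 109 \cdot 78} = 40205 - \frac{9}{-4 + 8502} = 40205 - \frac{9}{8498} = \frac{341662081}{8498}$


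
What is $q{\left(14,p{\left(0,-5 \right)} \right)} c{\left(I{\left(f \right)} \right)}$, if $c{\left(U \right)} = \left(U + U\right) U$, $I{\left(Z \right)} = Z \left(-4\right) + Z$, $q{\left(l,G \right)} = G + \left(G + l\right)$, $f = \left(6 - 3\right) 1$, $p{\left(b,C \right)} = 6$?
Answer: $4212$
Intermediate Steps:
$f = 3$ ($f = 3 \cdot 1 = 3$)
$q{\left(l,G \right)} = l + 2 G$
$I{\left(Z \right)} = - 3 Z$ ($I{\left(Z \right)} = - 4 Z + Z = - 3 Z$)
$c{\left(U \right)} = 2 U^{2}$ ($c{\left(U \right)} = 2 U U = 2 U^{2}$)
$q{\left(14,p{\left(0,-5 \right)} \right)} c{\left(I{\left(f \right)} \right)} = \left(14 + 2 \cdot 6\right) 2 \left(\left(-3\right) 3\right)^{2} = \left(14 + 12\right) 2 \left(-9\right)^{2} = 26 \cdot 2 \cdot 81 = 26 \cdot 162 = 4212$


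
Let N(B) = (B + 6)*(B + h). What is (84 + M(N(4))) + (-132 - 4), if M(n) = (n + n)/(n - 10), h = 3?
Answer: -149/3 ≈ -49.667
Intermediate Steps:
N(B) = (3 + B)*(6 + B) (N(B) = (B + 6)*(B + 3) = (6 + B)*(3 + B) = (3 + B)*(6 + B))
M(n) = 2*n/(-10 + n) (M(n) = (2*n)/(-10 + n) = 2*n/(-10 + n))
(84 + M(N(4))) + (-132 - 4) = (84 + 2*(18 + 4² + 9*4)/(-10 + (18 + 4² + 9*4))) + (-132 - 4) = (84 + 2*(18 + 16 + 36)/(-10 + (18 + 16 + 36))) - 136 = (84 + 2*70/(-10 + 70)) - 136 = (84 + 2*70/60) - 136 = (84 + 2*70*(1/60)) - 136 = (84 + 7/3) - 136 = 259/3 - 136 = -149/3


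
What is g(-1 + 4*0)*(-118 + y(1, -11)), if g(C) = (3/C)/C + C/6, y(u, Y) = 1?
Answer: -663/2 ≈ -331.50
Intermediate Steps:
g(C) = 3/C**2 + C/6 (g(C) = 3/C**2 + C*(1/6) = 3/C**2 + C/6)
g(-1 + 4*0)*(-118 + y(1, -11)) = (3/(-1 + 4*0)**2 + (-1 + 4*0)/6)*(-118 + 1) = (3/(-1 + 0)**2 + (-1 + 0)/6)*(-117) = (3/(-1)**2 + (1/6)*(-1))*(-117) = (3*1 - 1/6)*(-117) = (3 - 1/6)*(-117) = (17/6)*(-117) = -663/2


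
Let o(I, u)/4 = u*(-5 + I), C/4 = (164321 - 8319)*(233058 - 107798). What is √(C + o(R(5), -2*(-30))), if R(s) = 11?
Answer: 16*√305325170 ≈ 2.7958e+5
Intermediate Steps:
C = 78163242080 (C = 4*((164321 - 8319)*(233058 - 107798)) = 4*(156002*125260) = 4*19540810520 = 78163242080)
o(I, u) = 4*u*(-5 + I) (o(I, u) = 4*(u*(-5 + I)) = 4*u*(-5 + I))
√(C + o(R(5), -2*(-30))) = √(78163242080 + 4*(-2*(-30))*(-5 + 11)) = √(78163242080 + 4*60*6) = √(78163242080 + 1440) = √78163243520 = 16*√305325170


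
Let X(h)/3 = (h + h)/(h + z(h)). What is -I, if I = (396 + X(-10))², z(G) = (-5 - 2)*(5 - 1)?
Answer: -57062916/361 ≈ -1.5807e+5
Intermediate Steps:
z(G) = -28 (z(G) = -7*4 = -28)
X(h) = 6*h/(-28 + h) (X(h) = 3*((h + h)/(h - 28)) = 3*((2*h)/(-28 + h)) = 3*(2*h/(-28 + h)) = 6*h/(-28 + h))
I = 57062916/361 (I = (396 + 6*(-10)/(-28 - 10))² = (396 + 6*(-10)/(-38))² = (396 + 6*(-10)*(-1/38))² = (396 + 30/19)² = (7554/19)² = 57062916/361 ≈ 1.5807e+5)
-I = -1*57062916/361 = -57062916/361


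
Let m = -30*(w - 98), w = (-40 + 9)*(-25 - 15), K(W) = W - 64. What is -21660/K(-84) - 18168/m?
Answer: 15515843/105635 ≈ 146.88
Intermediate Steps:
K(W) = -64 + W
w = 1240 (w = -31*(-40) = 1240)
m = -34260 (m = -30*(1240 - 98) = -30*1142 = -34260)
-21660/K(-84) - 18168/m = -21660/(-64 - 84) - 18168/(-34260) = -21660/(-148) - 18168*(-1/34260) = -21660*(-1/148) + 1514/2855 = 5415/37 + 1514/2855 = 15515843/105635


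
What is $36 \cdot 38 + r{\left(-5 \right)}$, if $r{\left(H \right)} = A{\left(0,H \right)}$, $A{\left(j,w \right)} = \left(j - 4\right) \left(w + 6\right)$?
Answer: $1364$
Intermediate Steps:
$A{\left(j,w \right)} = \left(-4 + j\right) \left(6 + w\right)$
$r{\left(H \right)} = -24 - 4 H$ ($r{\left(H \right)} = -24 - 4 H + 6 \cdot 0 + 0 H = -24 - 4 H + 0 + 0 = -24 - 4 H$)
$36 \cdot 38 + r{\left(-5 \right)} = 36 \cdot 38 - 4 = 1368 + \left(-24 + 20\right) = 1368 - 4 = 1364$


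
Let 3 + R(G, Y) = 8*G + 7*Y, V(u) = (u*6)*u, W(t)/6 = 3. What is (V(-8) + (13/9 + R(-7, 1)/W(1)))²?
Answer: 11854249/81 ≈ 1.4635e+5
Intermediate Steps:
W(t) = 18 (W(t) = 6*3 = 18)
V(u) = 6*u² (V(u) = (6*u)*u = 6*u²)
R(G, Y) = -3 + 7*Y + 8*G (R(G, Y) = -3 + (8*G + 7*Y) = -3 + (7*Y + 8*G) = -3 + 7*Y + 8*G)
(V(-8) + (13/9 + R(-7, 1)/W(1)))² = (6*(-8)² + (13/9 + (-3 + 7*1 + 8*(-7))/18))² = (6*64 + (13*(⅑) + (-3 + 7 - 56)*(1/18)))² = (384 + (13/9 - 52*1/18))² = (384 + (13/9 - 26/9))² = (384 - 13/9)² = (3443/9)² = 11854249/81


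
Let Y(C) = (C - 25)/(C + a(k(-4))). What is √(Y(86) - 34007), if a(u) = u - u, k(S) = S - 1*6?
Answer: 3*I*√27945614/86 ≈ 184.41*I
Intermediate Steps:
k(S) = -6 + S (k(S) = S - 6 = -6 + S)
a(u) = 0
Y(C) = (-25 + C)/C (Y(C) = (C - 25)/(C + 0) = (-25 + C)/C)
√(Y(86) - 34007) = √((-25 + 86)/86 - 34007) = √((1/86)*61 - 34007) = √(61/86 - 34007) = √(-2924541/86) = 3*I*√27945614/86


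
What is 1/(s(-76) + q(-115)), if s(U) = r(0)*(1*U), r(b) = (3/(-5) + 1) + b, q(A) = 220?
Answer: 5/948 ≈ 0.0052743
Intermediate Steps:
r(b) = ⅖ + b (r(b) = (3*(-⅕) + 1) + b = (-⅗ + 1) + b = ⅖ + b)
s(U) = 2*U/5 (s(U) = (⅖ + 0)*(1*U) = 2*U/5)
1/(s(-76) + q(-115)) = 1/((⅖)*(-76) + 220) = 1/(-152/5 + 220) = 1/(948/5) = 5/948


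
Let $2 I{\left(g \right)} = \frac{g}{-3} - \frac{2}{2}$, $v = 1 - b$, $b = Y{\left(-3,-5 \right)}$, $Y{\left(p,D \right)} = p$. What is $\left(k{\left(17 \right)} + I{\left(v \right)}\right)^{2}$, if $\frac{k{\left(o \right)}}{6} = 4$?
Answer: $\frac{18769}{36} \approx 521.36$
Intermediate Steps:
$k{\left(o \right)} = 24$ ($k{\left(o \right)} = 6 \cdot 4 = 24$)
$b = -3$
$v = 4$ ($v = 1 - -3 = 1 + 3 = 4$)
$I{\left(g \right)} = - \frac{1}{2} - \frac{g}{6}$ ($I{\left(g \right)} = \frac{\frac{g}{-3} - \frac{2}{2}}{2} = \frac{g \left(- \frac{1}{3}\right) - 1}{2} = \frac{- \frac{g}{3} - 1}{2} = \frac{-1 - \frac{g}{3}}{2} = - \frac{1}{2} - \frac{g}{6}$)
$\left(k{\left(17 \right)} + I{\left(v \right)}\right)^{2} = \left(24 - \frac{7}{6}\right)^{2} = \left(\frac{137}{6}\right)^{2} = \frac{18769}{36}$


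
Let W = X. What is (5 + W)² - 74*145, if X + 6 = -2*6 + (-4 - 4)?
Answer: -10289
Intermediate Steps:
X = -26 (X = -6 + (-2*6 + (-4 - 4)) = -6 + (-12 - 8) = -6 - 20 = -26)
W = -26
(5 + W)² - 74*145 = (5 - 26)² - 74*145 = (-21)² - 10730 = 441 - 10730 = -10289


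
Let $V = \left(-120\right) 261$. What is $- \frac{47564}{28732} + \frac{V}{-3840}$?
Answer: $\frac{135841}{20896} \approx 6.5008$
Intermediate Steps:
$V = -31320$
$- \frac{47564}{28732} + \frac{V}{-3840} = - \frac{47564}{28732} - \frac{31320}{-3840} = \left(-47564\right) \frac{1}{28732} - - \frac{261}{32} = - \frac{1081}{653} + \frac{261}{32} = \frac{135841}{20896}$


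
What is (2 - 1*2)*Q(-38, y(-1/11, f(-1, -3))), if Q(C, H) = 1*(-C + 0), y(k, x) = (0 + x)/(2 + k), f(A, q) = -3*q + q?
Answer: 0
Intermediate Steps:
f(A, q) = -2*q
y(k, x) = x/(2 + k)
Q(C, H) = -C (Q(C, H) = 1*(-C) = -C)
(2 - 1*2)*Q(-38, y(-1/11, f(-1, -3))) = (2 - 1*2)*(-1*(-38)) = (2 - 2)*38 = 0*38 = 0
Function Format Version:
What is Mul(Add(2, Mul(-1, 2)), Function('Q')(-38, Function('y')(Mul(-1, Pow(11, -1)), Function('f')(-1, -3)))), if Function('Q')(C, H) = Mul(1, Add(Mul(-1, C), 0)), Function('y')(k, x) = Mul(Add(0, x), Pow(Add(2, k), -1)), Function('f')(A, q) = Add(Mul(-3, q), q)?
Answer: 0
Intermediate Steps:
Function('f')(A, q) = Mul(-2, q)
Function('y')(k, x) = Mul(x, Pow(Add(2, k), -1))
Function('Q')(C, H) = Mul(-1, C) (Function('Q')(C, H) = Mul(1, Mul(-1, C)) = Mul(-1, C))
Mul(Add(2, Mul(-1, 2)), Function('Q')(-38, Function('y')(Mul(-1, Pow(11, -1)), Function('f')(-1, -3)))) = Mul(Add(2, Mul(-1, 2)), Mul(-1, -38)) = Mul(Add(2, -2), 38) = Mul(0, 38) = 0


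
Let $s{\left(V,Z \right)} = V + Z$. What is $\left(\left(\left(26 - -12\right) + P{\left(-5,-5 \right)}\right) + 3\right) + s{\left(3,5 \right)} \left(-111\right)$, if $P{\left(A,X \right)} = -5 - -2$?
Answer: $-850$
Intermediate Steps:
$P{\left(A,X \right)} = -3$ ($P{\left(A,X \right)} = -5 + 2 = -3$)
$\left(\left(\left(26 - -12\right) + P{\left(-5,-5 \right)}\right) + 3\right) + s{\left(3,5 \right)} \left(-111\right) = \left(\left(\left(26 - -12\right) - 3\right) + 3\right) + \left(3 + 5\right) \left(-111\right) = \left(\left(\left(26 + 12\right) - 3\right) + 3\right) + 8 \left(-111\right) = \left(\left(38 - 3\right) + 3\right) - 888 = \left(35 + 3\right) - 888 = 38 - 888 = -850$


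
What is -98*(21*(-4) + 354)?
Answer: -26460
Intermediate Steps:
-98*(21*(-4) + 354) = -98*(-84 + 354) = -98*270 = -26460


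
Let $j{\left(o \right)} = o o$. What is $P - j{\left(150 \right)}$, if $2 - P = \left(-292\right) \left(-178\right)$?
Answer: $-74474$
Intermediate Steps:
$j{\left(o \right)} = o^{2}$
$P = -51974$ ($P = 2 - \left(-292\right) \left(-178\right) = 2 - 51976 = -51974$)
$P - j{\left(150 \right)} = -51974 - 150^{2} = -51974 - 22500 = -74474$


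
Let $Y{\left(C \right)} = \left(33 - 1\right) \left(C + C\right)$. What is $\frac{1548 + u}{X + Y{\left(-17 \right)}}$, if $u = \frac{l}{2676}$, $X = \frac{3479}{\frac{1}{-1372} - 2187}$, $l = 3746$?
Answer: $- \frac{6220462299805}{4374441020904} \approx -1.422$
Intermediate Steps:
$X = - \frac{4773188}{3000565}$ ($X = \frac{3479}{- \frac{1}{1372} - 2187} = \frac{3479}{- \frac{3000565}{1372}} = 3479 \left(- \frac{1372}{3000565}\right) = - \frac{4773188}{3000565} \approx -1.5908$)
$u = \frac{1873}{1338}$ ($u = \frac{3746}{2676} = 3746 \cdot \frac{1}{2676} = \frac{1873}{1338} \approx 1.3999$)
$Y{\left(C \right)} = 64 C$ ($Y{\left(C \right)} = 32 \cdot 2 C = 64 C$)
$\frac{1548 + u}{X + Y{\left(-17 \right)}} = \frac{1548 + \frac{1873}{1338}}{- \frac{4773188}{3000565} + 64 \left(-17\right)} = \frac{2073097}{1338 \left(- \frac{4773188}{3000565} - 1088\right)} = \frac{2073097}{1338 \left(- \frac{3269387908}{3000565}\right)} = \frac{2073097}{1338} \left(- \frac{3000565}{3269387908}\right) = - \frac{6220462299805}{4374441020904}$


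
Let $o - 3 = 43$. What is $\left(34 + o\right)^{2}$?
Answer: $6400$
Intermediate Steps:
$o = 46$ ($o = 3 + 43 = 46$)
$\left(34 + o\right)^{2} = \left(34 + 46\right)^{2} = 80^{2} = 6400$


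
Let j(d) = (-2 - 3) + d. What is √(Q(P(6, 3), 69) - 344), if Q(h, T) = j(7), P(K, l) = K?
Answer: 3*I*√38 ≈ 18.493*I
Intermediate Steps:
j(d) = -5 + d
Q(h, T) = 2 (Q(h, T) = -5 + 7 = 2)
√(Q(P(6, 3), 69) - 344) = √(2 - 344) = √(-342) = 3*I*√38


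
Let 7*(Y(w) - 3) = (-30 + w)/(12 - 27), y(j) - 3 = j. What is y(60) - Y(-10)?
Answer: 1252/21 ≈ 59.619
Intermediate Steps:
y(j) = 3 + j
Y(w) = 23/7 - w/105 (Y(w) = 3 + ((-30 + w)/(12 - 27))/7 = 3 + ((-30 + w)/(-15))/7 = 3 + ((-30 + w)*(-1/15))/7 = 3 + (2 - w/15)/7 = 3 + (2/7 - w/105) = 23/7 - w/105)
y(60) - Y(-10) = (3 + 60) - (23/7 - 1/105*(-10)) = 63 - (23/7 + 2/21) = 63 - 1*71/21 = 63 - 71/21 = 1252/21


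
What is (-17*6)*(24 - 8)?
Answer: -1632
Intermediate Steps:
(-17*6)*(24 - 8) = -102*16 = -1632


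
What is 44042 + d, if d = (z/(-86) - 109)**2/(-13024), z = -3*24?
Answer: 1060570329991/24081376 ≈ 44041.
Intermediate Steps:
z = -72
d = -21631801/24081376 (d = (-72/(-86) - 109)**2/(-13024) = (-72*(-1/86) - 109)**2*(-1/13024) = (36/43 - 109)**2*(-1/13024) = (-4651/43)**2*(-1/13024) = (21631801/1849)*(-1/13024) = -21631801/24081376 ≈ -0.89828)
44042 + d = 44042 - 21631801/24081376 = 1060570329991/24081376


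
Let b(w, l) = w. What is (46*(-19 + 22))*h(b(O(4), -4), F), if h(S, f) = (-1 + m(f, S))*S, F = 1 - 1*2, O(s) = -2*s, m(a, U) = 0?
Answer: 1104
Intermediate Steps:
F = -1 (F = 1 - 2 = -1)
h(S, f) = -S (h(S, f) = (-1 + 0)*S = -S)
(46*(-19 + 22))*h(b(O(4), -4), F) = (46*(-19 + 22))*(-(-2)*4) = (46*3)*(-1*(-8)) = 138*8 = 1104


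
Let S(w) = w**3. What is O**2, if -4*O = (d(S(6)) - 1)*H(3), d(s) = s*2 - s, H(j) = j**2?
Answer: 3744225/16 ≈ 2.3401e+5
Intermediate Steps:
d(s) = s (d(s) = 2*s - s = s)
O = -1935/4 (O = -(6**3 - 1)*3**2/4 = -(216 - 1)*9/4 = -215*9/4 = -1/4*1935 = -1935/4 ≈ -483.75)
O**2 = (-1935/4)**2 = 3744225/16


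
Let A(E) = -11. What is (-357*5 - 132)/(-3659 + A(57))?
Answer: 1917/3670 ≈ 0.52234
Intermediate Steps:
(-357*5 - 132)/(-3659 + A(57)) = (-357*5 - 132)/(-3659 - 11) = (-1785 - 132)/(-3670) = -1917*(-1/3670) = 1917/3670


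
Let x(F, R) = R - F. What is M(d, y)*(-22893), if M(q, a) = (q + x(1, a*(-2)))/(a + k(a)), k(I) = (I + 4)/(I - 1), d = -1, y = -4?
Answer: 68679/2 ≈ 34340.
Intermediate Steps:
k(I) = (4 + I)/(-1 + I)
M(q, a) = (-1 + q - 2*a)/(a + (4 + a)/(-1 + a)) (M(q, a) = (q + (a*(-2) - 1*1))/(a + (4 + a)/(-1 + a)) = (q + (-2*a - 1))/(a + (4 + a)/(-1 + a)) = (q + (-1 - 2*a))/(a + (4 + a)/(-1 + a)) = (-1 + q - 2*a)/(a + (4 + a)/(-1 + a)))
M(d, y)*(-22893) = ((1 - 4 - 1*(-1) - 2*(-4)² - 4*(-1))/(4 + (-4)²))*(-22893) = ((1 - 4 + 1 - 2*16 + 4)/(4 + 16))*(-22893) = ((1 - 4 + 1 - 32 + 4)/20)*(-22893) = ((1/20)*(-30))*(-22893) = -3/2*(-22893) = 68679/2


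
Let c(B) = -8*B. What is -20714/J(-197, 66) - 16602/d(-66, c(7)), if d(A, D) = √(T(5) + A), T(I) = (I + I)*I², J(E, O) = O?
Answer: -10357/33 - 8301*√46/46 ≈ -1537.8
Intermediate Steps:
T(I) = 2*I³ (T(I) = (2*I)*I² = 2*I³)
d(A, D) = √(250 + A) (d(A, D) = √(2*5³ + A) = √(2*125 + A) = √(250 + A))
-20714/J(-197, 66) - 16602/d(-66, c(7)) = -20714/66 - 16602/√(250 - 66) = -20714*1/66 - 16602*√46/92 = -10357/33 - 16602*√46/92 = -10357/33 - 8301*√46/46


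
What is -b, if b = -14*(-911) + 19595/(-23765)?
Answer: -60615843/4753 ≈ -12753.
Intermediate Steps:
b = 60615843/4753 (b = 12754 + 19595*(-1/23765) = 12754 - 3919/4753 = 60615843/4753 ≈ 12753.)
-b = -1*60615843/4753 = -60615843/4753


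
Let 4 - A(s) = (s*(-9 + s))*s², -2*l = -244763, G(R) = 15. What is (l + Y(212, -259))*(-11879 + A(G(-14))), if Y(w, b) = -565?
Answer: -7826710125/2 ≈ -3.9134e+9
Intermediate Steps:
l = 244763/2 (l = -½*(-244763) = 244763/2 ≈ 1.2238e+5)
A(s) = 4 - s³*(-9 + s) (A(s) = 4 - s*(-9 + s)*s² = 4 - s³*(-9 + s))
(l + Y(212, -259))*(-11879 + A(G(-14))) = (244763/2 - 565)*(-11879 + (4 - 1*15⁴ + 9*15³)) = 243633*(-11879 + (4 - 1*50625 + 9*3375))/2 = 243633*(-11879 + (4 - 50625 + 30375))/2 = 243633*(-11879 - 20246)/2 = (243633/2)*(-32125) = -7826710125/2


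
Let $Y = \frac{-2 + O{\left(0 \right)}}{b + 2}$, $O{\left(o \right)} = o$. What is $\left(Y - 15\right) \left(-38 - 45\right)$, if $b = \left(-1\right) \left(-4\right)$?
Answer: $\frac{3818}{3} \approx 1272.7$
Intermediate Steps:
$b = 4$
$Y = - \frac{1}{3}$ ($Y = \frac{-2 + 0}{4 + 2} = - \frac{2}{6} = \left(-2\right) \frac{1}{6} = - \frac{1}{3} \approx -0.33333$)
$\left(Y - 15\right) \left(-38 - 45\right) = \left(- \frac{1}{3} - 15\right) \left(-38 - 45\right) = \left(- \frac{1}{3} - 15\right) \left(-83\right) = \left(- \frac{46}{3}\right) \left(-83\right) = \frac{3818}{3}$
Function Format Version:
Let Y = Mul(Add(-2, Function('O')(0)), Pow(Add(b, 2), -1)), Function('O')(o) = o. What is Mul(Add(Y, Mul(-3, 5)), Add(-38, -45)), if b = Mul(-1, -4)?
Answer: Rational(3818, 3) ≈ 1272.7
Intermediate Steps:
b = 4
Y = Rational(-1, 3) (Y = Mul(Add(-2, 0), Pow(Add(4, 2), -1)) = Mul(-2, Pow(6, -1)) = Mul(-2, Rational(1, 6)) = Rational(-1, 3) ≈ -0.33333)
Mul(Add(Y, Mul(-3, 5)), Add(-38, -45)) = Mul(Add(Rational(-1, 3), Mul(-3, 5)), Add(-38, -45)) = Mul(Add(Rational(-1, 3), -15), -83) = Mul(Rational(-46, 3), -83) = Rational(3818, 3)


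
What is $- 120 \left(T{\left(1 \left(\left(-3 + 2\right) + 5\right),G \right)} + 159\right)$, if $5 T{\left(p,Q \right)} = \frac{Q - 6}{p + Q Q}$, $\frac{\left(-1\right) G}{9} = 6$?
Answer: $- \frac{1392804}{73} \approx -19080.0$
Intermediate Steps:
$G = -54$ ($G = \left(-9\right) 6 = -54$)
$T{\left(p,Q \right)} = \frac{-6 + Q}{5 \left(p + Q^{2}\right)}$ ($T{\left(p,Q \right)} = \frac{\left(Q - 6\right) \frac{1}{p + Q Q}}{5} = \frac{\left(-6 + Q\right) \frac{1}{p + Q^{2}}}{5} = \frac{\frac{1}{p + Q^{2}} \left(-6 + Q\right)}{5} = \frac{-6 + Q}{5 \left(p + Q^{2}\right)}$)
$- 120 \left(T{\left(1 \left(\left(-3 + 2\right) + 5\right),G \right)} + 159\right) = - 120 \left(\frac{-6 - 54}{5 \left(1 \left(\left(-3 + 2\right) + 5\right) + \left(-54\right)^{2}\right)} + 159\right) = - 120 \left(\frac{1}{5} \frac{1}{1 \left(-1 + 5\right) + 2916} \left(-60\right) + 159\right) = - 120 \left(\frac{1}{5} \frac{1}{1 \cdot 4 + 2916} \left(-60\right) + 159\right) = - 120 \left(\frac{1}{5} \frac{1}{4 + 2916} \left(-60\right) + 159\right) = - 120 \left(\frac{1}{5} \cdot \frac{1}{2920} \left(-60\right) + 159\right) = - 120 \left(- \frac{3}{730} + 159\right) = \left(-120\right) \frac{116067}{730} = - \frac{1392804}{73}$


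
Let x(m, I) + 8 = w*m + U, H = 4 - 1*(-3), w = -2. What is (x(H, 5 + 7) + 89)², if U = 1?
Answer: 4624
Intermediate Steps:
H = 7 (H = 4 + 3 = 7)
x(m, I) = -7 - 2*m (x(m, I) = -8 + (-2*m + 1) = -8 + (1 - 2*m) = -7 - 2*m)
(x(H, 5 + 7) + 89)² = ((-7 - 2*7) + 89)² = ((-7 - 14) + 89)² = (-21 + 89)² = 68² = 4624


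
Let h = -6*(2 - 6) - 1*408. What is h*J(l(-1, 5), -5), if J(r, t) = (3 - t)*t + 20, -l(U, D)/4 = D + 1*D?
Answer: 7680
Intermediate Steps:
l(U, D) = -8*D (l(U, D) = -4*(D + 1*D) = -4*(D + D) = -8*D)
J(r, t) = 20 + t*(3 - t) (J(r, t) = t*(3 - t) + 20 = 20 + t*(3 - t))
h = -384 (h = -6*(-4) - 408 = 24 - 408 = -384)
h*J(l(-1, 5), -5) = -384*(20 - 1*(-5)**2 + 3*(-5)) = -384*(20 - 1*25 - 15) = -384*(20 - 25 - 15) = -384*(-20) = 7680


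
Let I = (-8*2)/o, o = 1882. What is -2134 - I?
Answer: -2008086/941 ≈ -2134.0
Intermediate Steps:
I = -8/941 (I = -8*2/1882 = -16*1/1882 = -8/941 ≈ -0.0085016)
-2134 - I = -2134 - 1*(-8/941) = -2134 + 8/941 = -2008086/941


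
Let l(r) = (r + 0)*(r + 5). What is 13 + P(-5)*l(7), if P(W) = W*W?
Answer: 2113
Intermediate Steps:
l(r) = r*(5 + r)
P(W) = W²
13 + P(-5)*l(7) = 13 + (-5)²*(7*(5 + 7)) = 13 + 25*(7*12) = 13 + 25*84 = 13 + 2100 = 2113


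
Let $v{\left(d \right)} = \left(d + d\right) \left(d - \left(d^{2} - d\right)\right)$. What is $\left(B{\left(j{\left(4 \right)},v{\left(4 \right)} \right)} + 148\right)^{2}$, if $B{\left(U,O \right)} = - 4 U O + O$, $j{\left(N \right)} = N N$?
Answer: $17472400$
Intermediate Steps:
$j{\left(N \right)} = N^{2}$
$v{\left(d \right)} = 2 d \left(- d^{2} + 2 d\right)$
$B{\left(U,O \right)} = O - 4 O U$ ($B{\left(U,O \right)} = - 4 O U + O = O - 4 O U$)
$\left(B{\left(j{\left(4 \right)},v{\left(4 \right)} \right)} + 148\right)^{2} = \left(2 \cdot 4^{2} \left(2 - 4\right) \left(1 - 4 \cdot 4^{2}\right) + 148\right)^{2} = \left(2 \cdot 16 \left(2 - 4\right) \left(1 - 64\right) + 148\right)^{2} = \left(2 \cdot 16 \left(-2\right) \left(1 - 64\right) + 148\right)^{2} = \left(\left(-64\right) \left(-63\right) + 148\right)^{2} = \left(4032 + 148\right)^{2} = 4180^{2} = 17472400$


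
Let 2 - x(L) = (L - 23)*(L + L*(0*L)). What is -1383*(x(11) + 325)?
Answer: -634797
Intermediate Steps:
x(L) = 2 - L*(-23 + L) (x(L) = 2 - (L - 23)*(L + L*(0*L)) = 2 - (-23 + L)*(L + L*0) = 2 - (-23 + L)*(L + 0) = 2 - (-23 + L)*L = 2 - L*(-23 + L))
-1383*(x(11) + 325) = -1383*((2 - 1*11² + 23*11) + 325) = -1383*((2 - 1*121 + 253) + 325) = -1383*((2 - 121 + 253) + 325) = -1383*(134 + 325) = -1383*459 = -634797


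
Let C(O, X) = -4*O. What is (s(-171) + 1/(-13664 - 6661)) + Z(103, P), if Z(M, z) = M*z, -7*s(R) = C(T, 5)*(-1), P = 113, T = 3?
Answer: 1655694818/142275 ≈ 11637.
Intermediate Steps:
s(R) = -12/7 (s(R) = -(-4*3)*(-1)/7 = -(-12)*(-1)/7 = -⅐*12 = -12/7)
(s(-171) + 1/(-13664 - 6661)) + Z(103, P) = (-12/7 + 1/(-13664 - 6661)) + 103*113 = (-12/7 + 1/(-20325)) + 11639 = (-12/7 - 1/20325) + 11639 = -243907/142275 + 11639 = 1655694818/142275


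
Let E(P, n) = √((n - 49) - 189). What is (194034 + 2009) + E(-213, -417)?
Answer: 196043 + I*√655 ≈ 1.9604e+5 + 25.593*I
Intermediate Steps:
E(P, n) = √(-238 + n) (E(P, n) = √((-49 + n) - 189) = √(-238 + n))
(194034 + 2009) + E(-213, -417) = (194034 + 2009) + √(-238 - 417) = 196043 + √(-655) = 196043 + I*√655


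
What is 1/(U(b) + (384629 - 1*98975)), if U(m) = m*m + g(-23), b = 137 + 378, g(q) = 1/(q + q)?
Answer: 46/25340433 ≈ 1.8153e-6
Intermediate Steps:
g(q) = 1/(2*q)
b = 515
U(m) = -1/46 + m**2 (U(m) = m*m + (1/2)/(-23) = m**2 + (1/2)*(-1/23) = m**2 - 1/46 = -1/46 + m**2)
1/(U(b) + (384629 - 1*98975)) = 1/((-1/46 + 515**2) + (384629 - 1*98975)) = 1/((-1/46 + 265225) + (384629 - 98975)) = 1/(12200349/46 + 285654) = 1/(25340433/46) = 46/25340433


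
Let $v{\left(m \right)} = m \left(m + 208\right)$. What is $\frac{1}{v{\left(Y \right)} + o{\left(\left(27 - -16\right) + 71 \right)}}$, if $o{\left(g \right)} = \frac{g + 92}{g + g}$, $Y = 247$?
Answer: $\frac{114}{12811993} \approx 8.8979 \cdot 10^{-6}$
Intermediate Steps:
$o{\left(g \right)} = \frac{92 + g}{2 g}$
$v{\left(m \right)} = m \left(208 + m\right)$
$\frac{1}{v{\left(Y \right)} + o{\left(\left(27 - -16\right) + 71 \right)}} = \frac{1}{247 \left(208 + 247\right) + \frac{92 + \left(\left(27 - -16\right) + 71\right)}{2 \left(\left(27 - -16\right) + 71\right)}} = \frac{1}{247 \cdot 455 + \frac{92 + \left(\left(27 + 16\right) + 71\right)}{2 \left(\left(27 + 16\right) + 71\right)}} = \frac{1}{112385 + \frac{92 + \left(43 + 71\right)}{2 \left(43 + 71\right)}} = \frac{1}{112385 + \frac{92 + 114}{2 \cdot 114}} = \frac{1}{112385 + \frac{1}{2} \cdot \frac{1}{114} \cdot 206} = \frac{1}{112385 + \frac{103}{114}} = \frac{1}{\frac{12811993}{114}} = \frac{114}{12811993}$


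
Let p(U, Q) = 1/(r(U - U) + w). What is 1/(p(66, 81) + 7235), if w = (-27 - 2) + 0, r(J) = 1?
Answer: 28/202579 ≈ 0.00013822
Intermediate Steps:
w = -29 (w = -29 + 0 = -29)
p(U, Q) = -1/28 (p(U, Q) = 1/(1 - 29) = 1/(-28) = -1/28)
1/(p(66, 81) + 7235) = 1/(-1/28 + 7235) = 1/(202579/28) = 28/202579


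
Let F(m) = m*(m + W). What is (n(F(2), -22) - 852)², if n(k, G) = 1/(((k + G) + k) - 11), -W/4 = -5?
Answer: 2195765881/3025 ≈ 7.2587e+5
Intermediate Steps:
W = 20 (W = -4*(-5) = 20)
F(m) = m*(20 + m) (F(m) = m*(m + 20) = m*(20 + m))
n(k, G) = 1/(-11 + G + 2*k) (n(k, G) = 1/(((G + k) + k) - 11) = 1/((G + 2*k) - 11) = 1/(-11 + G + 2*k))
(n(F(2), -22) - 852)² = (1/(-11 - 22 + 2*(2*(20 + 2))) - 852)² = (1/(-11 - 22 + 2*(2*22)) - 852)² = (1/(-11 - 22 + 2*44) - 852)² = (1/(-11 - 22 + 88) - 852)² = (1/55 - 852)² = (-46859/55)² = 2195765881/3025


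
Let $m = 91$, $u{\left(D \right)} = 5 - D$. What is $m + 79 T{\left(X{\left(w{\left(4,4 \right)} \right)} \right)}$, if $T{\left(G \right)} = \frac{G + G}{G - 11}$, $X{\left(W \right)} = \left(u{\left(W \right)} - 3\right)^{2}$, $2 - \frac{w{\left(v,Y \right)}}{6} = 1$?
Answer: $\frac{2983}{5} \approx 596.6$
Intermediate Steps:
$w{\left(v,Y \right)} = 6$ ($w{\left(v,Y \right)} = 12 - 6 = 6$)
$X{\left(W \right)} = \left(2 - W\right)^{2}$ ($X{\left(W \right)} = \left(\left(5 - W\right) - 3\right)^{2} = \left(2 - W\right)^{2}$)
$T{\left(G \right)} = \frac{2 G}{-11 + G}$
$m + 79 T{\left(X{\left(w{\left(4,4 \right)} \right)} \right)} = 91 + 79 \frac{2 \left(-2 + 6\right)^{2}}{-11 + \left(-2 + 6\right)^{2}} = 91 + 79 \frac{2 \cdot 4^{2}}{-11 + 4^{2}} = 91 + 79 \cdot 2 \cdot 16 \frac{1}{-11 + 16} = 91 + 79 \cdot 2 \cdot 16 \cdot \frac{1}{5} = 91 + 79 \cdot \frac{32}{5} = 91 + \frac{2528}{5} = \frac{2983}{5}$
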